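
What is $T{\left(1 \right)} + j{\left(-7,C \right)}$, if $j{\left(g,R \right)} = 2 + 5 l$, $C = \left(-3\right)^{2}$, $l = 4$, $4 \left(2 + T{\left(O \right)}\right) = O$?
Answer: $\frac{81}{4} \approx 20.25$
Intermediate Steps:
$T{\left(O \right)} = -2 + \frac{O}{4}$
$C = 9$
$j{\left(g,R \right)} = 22$ ($j{\left(g,R \right)} = 2 + 5 \cdot 4 = 2 + 20 = 22$)
$T{\left(1 \right)} + j{\left(-7,C \right)} = \left(-2 + \frac{1}{4} \cdot 1\right) + 22 = \left(-2 + \frac{1}{4}\right) + 22 = - \frac{7}{4} + 22 = \frac{81}{4}$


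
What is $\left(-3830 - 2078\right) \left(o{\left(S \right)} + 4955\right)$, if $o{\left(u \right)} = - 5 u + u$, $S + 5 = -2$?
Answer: $-29439564$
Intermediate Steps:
$S = -7$ ($S = -5 - 2 = -7$)
$o{\left(u \right)} = - 4 u$
$\left(-3830 - 2078\right) \left(o{\left(S \right)} + 4955\right) = \left(-3830 - 2078\right) \left(\left(-4\right) \left(-7\right) + 4955\right) = - 5908 \left(28 + 4955\right) = \left(-5908\right) 4983 = -29439564$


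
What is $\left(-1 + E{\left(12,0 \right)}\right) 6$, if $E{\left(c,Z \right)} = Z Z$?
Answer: $-6$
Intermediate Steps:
$E{\left(c,Z \right)} = Z^{2}$
$\left(-1 + E{\left(12,0 \right)}\right) 6 = \left(-1 + 0^{2}\right) 6 = \left(-1 + 0\right) 6 = \left(-1\right) 6 = -6$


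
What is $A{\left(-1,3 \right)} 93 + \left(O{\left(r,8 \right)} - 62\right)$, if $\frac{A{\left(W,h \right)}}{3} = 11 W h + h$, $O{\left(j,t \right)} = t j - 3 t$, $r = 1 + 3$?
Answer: $-8424$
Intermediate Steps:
$r = 4$
$O{\left(j,t \right)} = - 3 t + j t$ ($O{\left(j,t \right)} = j t - 3 t = - 3 t + j t$)
$A{\left(W,h \right)} = 3 h + 33 W h$ ($A{\left(W,h \right)} = 3 \left(11 W h + h\right) = 3 \left(h + 11 W h\right) = 3 h + 33 W h$)
$A{\left(-1,3 \right)} 93 + \left(O{\left(r,8 \right)} - 62\right) = 3 \cdot 3 \left(1 + 11 \left(-1\right)\right) 93 + \left(8 \left(-3 + 4\right) - 62\right) = 3 \cdot 3 \left(1 - 11\right) 93 + \left(8 \cdot 1 - 62\right) = 3 \cdot 3 \left(-10\right) 93 + \left(8 - 62\right) = \left(-90\right) 93 - 54 = -8370 - 54 = -8424$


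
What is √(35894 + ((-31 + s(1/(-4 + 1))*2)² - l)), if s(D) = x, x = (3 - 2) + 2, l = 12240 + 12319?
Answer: 2*√2990 ≈ 109.36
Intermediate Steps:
l = 24559
x = 3 (x = 1 + 2 = 3)
s(D) = 3
√(35894 + ((-31 + s(1/(-4 + 1))*2)² - l)) = √(35894 + ((-31 + 3*2)² - 1*24559)) = √(35894 + ((-31 + 6)² - 24559)) = √(35894 + ((-25)² - 24559)) = √(35894 + (625 - 24559)) = √(35894 - 23934) = √11960 = 2*√2990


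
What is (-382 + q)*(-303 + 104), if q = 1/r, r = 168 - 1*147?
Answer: 1596179/21 ≈ 76009.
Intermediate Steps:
r = 21 (r = 168 - 147 = 21)
q = 1/21 ≈ 0.047619
(-382 + q)*(-303 + 104) = (-382 + 1/21)*(-303 + 104) = -8021/21*(-199) = 1596179/21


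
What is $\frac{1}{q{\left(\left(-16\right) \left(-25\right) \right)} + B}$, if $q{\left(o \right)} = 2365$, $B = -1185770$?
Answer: $- \frac{1}{1183405} \approx -8.4502 \cdot 10^{-7}$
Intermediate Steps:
$\frac{1}{q{\left(\left(-16\right) \left(-25\right) \right)} + B} = \frac{1}{2365 - 1185770} = \frac{1}{-1183405} = - \frac{1}{1183405}$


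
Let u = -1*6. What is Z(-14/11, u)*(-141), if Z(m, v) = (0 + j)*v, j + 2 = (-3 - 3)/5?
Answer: -13536/5 ≈ -2707.2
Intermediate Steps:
u = -6
j = -16/5 (j = -2 + (-3 - 3)/5 = -2 - 6*1/5 = -2 - 6/5 = -16/5 ≈ -3.2000)
Z(m, v) = -16*v/5 (Z(m, v) = (0 - 16/5)*v = -16*v/5)
Z(-14/11, u)*(-141) = -16/5*(-6)*(-141) = (96/5)*(-141) = -13536/5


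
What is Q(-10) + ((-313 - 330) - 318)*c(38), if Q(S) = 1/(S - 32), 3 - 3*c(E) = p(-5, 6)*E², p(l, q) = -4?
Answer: -25916889/14 ≈ -1.8512e+6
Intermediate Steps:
c(E) = 1 + 4*E²/3 (c(E) = 1 - (-4)*E²/3 = 1 + 4*E²/3)
Q(S) = 1/(-32 + S)
Q(-10) + ((-313 - 330) - 318)*c(38) = 1/(-32 - 10) + ((-313 - 330) - 318)*(1 + (4/3)*38²) = 1/(-42) + (-643 - 318)*(1 + (4/3)*1444) = -1/42 - 961*(1 + 5776/3) = -1/42 - 961*5779/3 = -1/42 - 5553619/3 = -25916889/14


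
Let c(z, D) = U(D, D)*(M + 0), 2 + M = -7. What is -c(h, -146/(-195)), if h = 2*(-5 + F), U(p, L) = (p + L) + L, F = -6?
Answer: 1314/65 ≈ 20.215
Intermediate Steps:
U(p, L) = p + 2*L (U(p, L) = (L + p) + L = p + 2*L)
M = -9 (M = -2 - 7 = -9)
h = -22 (h = 2*(-5 - 6) = 2*(-11) = -22)
c(z, D) = -27*D (c(z, D) = (D + 2*D)*(-9 + 0) = (3*D)*(-9) = -27*D)
-c(h, -146/(-195)) = -(-27)*(-146/(-195)) = -(-27)*(-146*(-1/195)) = -(-27)*146/195 = -1*(-1314/65) = 1314/65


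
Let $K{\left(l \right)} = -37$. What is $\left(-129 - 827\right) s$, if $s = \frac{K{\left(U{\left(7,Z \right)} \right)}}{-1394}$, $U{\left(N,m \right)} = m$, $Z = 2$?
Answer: $- \frac{17686}{697} \approx -25.374$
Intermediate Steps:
$s = \frac{37}{1394}$ ($s = - \frac{37}{-1394} = \left(-37\right) \left(- \frac{1}{1394}\right) = \frac{37}{1394} \approx 0.026542$)
$\left(-129 - 827\right) s = \left(-129 - 827\right) \frac{37}{1394} = \left(-956\right) \frac{37}{1394} = - \frac{17686}{697}$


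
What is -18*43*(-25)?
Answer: 19350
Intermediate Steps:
-18*43*(-25) = -774*(-25) = 19350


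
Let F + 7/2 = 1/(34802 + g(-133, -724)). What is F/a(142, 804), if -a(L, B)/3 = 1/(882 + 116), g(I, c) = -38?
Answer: 60714827/52146 ≈ 1164.3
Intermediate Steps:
a(L, B) = -3/998 (a(L, B) = -3/(882 + 116) = -3/998)
F = -121673/34764 (F = -7/2 + 1/(34802 - 38) = -7/2 + 1/34764 = -121673/34764 ≈ -3.5000)
F/a(142, 804) = -121673/(34764*(-3/998)) = -121673/34764*(-998/3) = 60714827/52146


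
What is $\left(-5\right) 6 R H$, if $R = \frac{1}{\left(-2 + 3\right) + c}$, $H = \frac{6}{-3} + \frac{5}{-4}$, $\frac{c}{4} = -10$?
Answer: $- \frac{5}{2} \approx -2.5$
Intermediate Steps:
$c = -40$ ($c = 4 \left(-10\right) = -40$)
$H = - \frac{13}{4}$ ($H = 6 \left(- \frac{1}{3}\right) + 5 \left(- \frac{1}{4}\right) = -2 - \frac{5}{4} = - \frac{13}{4} \approx -3.25$)
$R = - \frac{1}{39}$ ($R = \frac{1}{\left(-2 + 3\right) - 40} = \frac{1}{1 - 40} = \frac{1}{-39} = - \frac{1}{39} \approx -0.025641$)
$\left(-5\right) 6 R H = \left(-5\right) 6 \left(- \frac{1}{39}\right) \left(- \frac{13}{4}\right) = \left(-30\right) \left(- \frac{1}{39}\right) \left(- \frac{13}{4}\right) = \frac{10}{13} \left(- \frac{13}{4}\right) = - \frac{5}{2}$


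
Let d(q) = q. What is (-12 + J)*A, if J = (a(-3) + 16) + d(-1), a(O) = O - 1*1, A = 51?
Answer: -51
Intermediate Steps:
a(O) = -1 + O (a(O) = O - 1 = -1 + O)
J = 11 (J = ((-1 - 3) + 16) - 1 = (-4 + 16) - 1 = 12 - 1 = 11)
(-12 + J)*A = (-12 + 11)*51 = -1*51 = -51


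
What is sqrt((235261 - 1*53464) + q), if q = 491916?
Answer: 3*sqrt(74857) ≈ 820.80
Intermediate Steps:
sqrt((235261 - 1*53464) + q) = sqrt((235261 - 1*53464) + 491916) = sqrt((235261 - 53464) + 491916) = sqrt(181797 + 491916) = sqrt(673713) = 3*sqrt(74857)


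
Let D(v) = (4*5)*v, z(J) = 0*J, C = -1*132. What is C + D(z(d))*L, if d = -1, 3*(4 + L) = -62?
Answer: -132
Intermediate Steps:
L = -74/3 (L = -4 + (1/3)*(-62) = -4 - 62/3 = -74/3 ≈ -24.667)
C = -132
z(J) = 0
D(v) = 20*v
C + D(z(d))*L = -132 + (20*0)*(-74/3) = -132 + 0*(-74/3) = -132 + 0 = -132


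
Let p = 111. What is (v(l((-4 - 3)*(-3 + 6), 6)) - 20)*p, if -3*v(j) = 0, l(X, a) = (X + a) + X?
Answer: -2220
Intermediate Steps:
l(X, a) = a + 2*X
v(j) = 0 (v(j) = -⅓*0 = 0)
(v(l((-4 - 3)*(-3 + 6), 6)) - 20)*p = (0 - 20)*111 = -20*111 = -2220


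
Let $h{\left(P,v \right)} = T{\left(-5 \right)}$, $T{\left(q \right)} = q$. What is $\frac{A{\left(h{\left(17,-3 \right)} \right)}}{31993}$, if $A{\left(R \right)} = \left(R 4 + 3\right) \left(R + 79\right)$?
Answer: $- \frac{1258}{31993} \approx -0.039321$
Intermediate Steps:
$h{\left(P,v \right)} = -5$
$A{\left(R \right)} = \left(3 + 4 R\right) \left(79 + R\right)$ ($A{\left(R \right)} = \left(4 R + 3\right) \left(79 + R\right) = \left(3 + 4 R\right) \left(79 + R\right)$)
$\frac{A{\left(h{\left(17,-3 \right)} \right)}}{31993} = \frac{237 + 4 \left(-5\right)^{2} + 319 \left(-5\right)}{31993} = \left(237 + 4 \cdot 25 - 1595\right) \frac{1}{31993} = \left(237 + 100 - 1595\right) \frac{1}{31993} = \left(-1258\right) \frac{1}{31993} = - \frac{1258}{31993}$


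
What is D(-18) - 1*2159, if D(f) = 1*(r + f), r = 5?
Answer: -2172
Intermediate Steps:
D(f) = 5 + f (D(f) = 1*(5 + f) = 5 + f)
D(-18) - 1*2159 = (5 - 18) - 1*2159 = -13 - 2159 = -2172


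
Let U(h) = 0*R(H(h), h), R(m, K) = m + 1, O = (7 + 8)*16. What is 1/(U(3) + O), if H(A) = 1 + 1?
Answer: 1/240 ≈ 0.0041667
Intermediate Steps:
O = 240 (O = 15*16 = 240)
H(A) = 2
R(m, K) = 1 + m
U(h) = 0 (U(h) = 0*(1 + 2) = 0*3 = 0)
1/(U(3) + O) = 1/(0 + 240) = 1/240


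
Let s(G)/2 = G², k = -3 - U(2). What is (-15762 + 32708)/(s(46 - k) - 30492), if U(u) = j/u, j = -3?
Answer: -33892/51959 ≈ -0.65228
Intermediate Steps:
U(u) = -3/u
k = -3/2 (k = -3 - (-3)/2 = -3 - 1*(-3/2) = -3 + 3/2 = -3/2 ≈ -1.5000)
s(G) = 2*G²
(-15762 + 32708)/(s(46 - k) - 30492) = (-15762 + 32708)/(2*(46 - 1*(-3/2))² - 30492) = 16946/(2*(46 + 3/2)² - 30492) = 16946/(2*(95/2)² - 30492) = 16946/(2*(9025/4) - 30492) = 16946/(9025/2 - 30492) = 16946/(-51959/2) = 16946*(-2/51959) = -33892/51959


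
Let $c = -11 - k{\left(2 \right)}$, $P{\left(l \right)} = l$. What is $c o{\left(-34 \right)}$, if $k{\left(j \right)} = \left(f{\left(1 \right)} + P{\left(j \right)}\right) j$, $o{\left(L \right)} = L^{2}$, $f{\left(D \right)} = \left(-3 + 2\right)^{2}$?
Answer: $-19652$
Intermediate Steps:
$f{\left(D \right)} = 1$ ($f{\left(D \right)} = \left(-1\right)^{2} = 1$)
$k{\left(j \right)} = j \left(1 + j\right)$ ($k{\left(j \right)} = \left(1 + j\right) j = j \left(1 + j\right)$)
$c = -17$ ($c = -11 - 2 \left(1 + 2\right) = -11 - 2 \cdot 3 = -11 - 6 = -17$)
$c o{\left(-34 \right)} = - 17 \left(-34\right)^{2} = \left(-17\right) 1156 = -19652$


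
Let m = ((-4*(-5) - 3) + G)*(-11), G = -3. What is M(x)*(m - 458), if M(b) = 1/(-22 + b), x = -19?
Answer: 612/41 ≈ 14.927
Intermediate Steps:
m = -154 (m = ((-4*(-5) - 3) - 3)*(-11) = ((20 - 3) - 3)*(-11) = (17 - 3)*(-11) = 14*(-11) = -154)
M(x)*(m - 458) = (-154 - 458)/(-22 - 19) = -612/(-41) = -1/41*(-612) = 612/41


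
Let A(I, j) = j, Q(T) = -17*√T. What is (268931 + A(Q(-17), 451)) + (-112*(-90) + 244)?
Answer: 279706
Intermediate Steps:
(268931 + A(Q(-17), 451)) + (-112*(-90) + 244) = (268931 + 451) + (-112*(-90) + 244) = 269382 + (10080 + 244) = 269382 + 10324 = 279706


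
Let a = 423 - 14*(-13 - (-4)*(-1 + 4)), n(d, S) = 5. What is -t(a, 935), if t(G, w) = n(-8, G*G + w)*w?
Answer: -4675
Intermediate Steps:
a = 437 (a = 423 - 14*(-13 - (-4)*3) = 423 - 14*(-13 - 1*(-12)) = 423 - 14*(-13 + 12) = 423 - 14*(-1) = 423 - 1*(-14) = 423 + 14 = 437)
t(G, w) = 5*w
-t(a, 935) = -5*935 = -1*4675 = -4675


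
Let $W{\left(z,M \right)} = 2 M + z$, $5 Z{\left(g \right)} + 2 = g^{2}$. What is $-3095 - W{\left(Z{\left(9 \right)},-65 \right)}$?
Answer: $- \frac{14904}{5} \approx -2980.8$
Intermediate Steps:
$Z{\left(g \right)} = - \frac{2}{5} + \frac{g^{2}}{5}$
$W{\left(z,M \right)} = z + 2 M$
$-3095 - W{\left(Z{\left(9 \right)},-65 \right)} = -3095 - \left(\left(- \frac{2}{5} + \frac{9^{2}}{5}\right) + 2 \left(-65\right)\right) = -3095 - \left(\left(- \frac{2}{5} + \frac{1}{5} \cdot 81\right) - 130\right) = -3095 - \left(\left(- \frac{2}{5} + \frac{81}{5}\right) - 130\right) = -3095 - \left(\frac{79}{5} - 130\right) = -3095 - - \frac{571}{5} = -3095 + \frac{571}{5} = - \frac{14904}{5}$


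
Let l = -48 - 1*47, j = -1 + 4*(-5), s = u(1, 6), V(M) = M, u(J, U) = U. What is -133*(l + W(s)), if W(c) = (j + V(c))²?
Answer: -17290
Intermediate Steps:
s = 6
j = -21 (j = -1 - 20 = -21)
W(c) = (-21 + c)²
l = -95 (l = -48 - 47 = -95)
-133*(l + W(s)) = -133*(-95 + (-21 + 6)²) = -133*(-95 + (-15)²) = -133*(-95 + 225) = -133*130 = -17290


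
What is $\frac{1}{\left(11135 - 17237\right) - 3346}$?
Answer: $- \frac{1}{9448} \approx -0.00010584$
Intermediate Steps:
$\frac{1}{\left(11135 - 17237\right) - 3346} = \frac{1}{-6102 - 3346} = \frac{1}{-9448} = - \frac{1}{9448}$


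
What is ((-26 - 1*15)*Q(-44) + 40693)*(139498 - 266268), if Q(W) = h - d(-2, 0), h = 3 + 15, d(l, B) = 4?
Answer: -5085885630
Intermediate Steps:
h = 18
Q(W) = 14 (Q(W) = 18 - 1*4 = 18 - 4 = 14)
((-26 - 1*15)*Q(-44) + 40693)*(139498 - 266268) = ((-26 - 1*15)*14 + 40693)*(139498 - 266268) = ((-26 - 15)*14 + 40693)*(-126770) = (-41*14 + 40693)*(-126770) = (-574 + 40693)*(-126770) = 40119*(-126770) = -5085885630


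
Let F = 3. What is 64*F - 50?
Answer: 142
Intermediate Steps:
64*F - 50 = 64*3 - 50 = 192 - 50 = 142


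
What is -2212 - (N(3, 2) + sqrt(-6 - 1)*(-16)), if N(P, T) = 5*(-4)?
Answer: -2192 + 16*I*sqrt(7) ≈ -2192.0 + 42.332*I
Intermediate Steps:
N(P, T) = -20
-2212 - (N(3, 2) + sqrt(-6 - 1)*(-16)) = -2212 - (-20 + sqrt(-6 - 1)*(-16)) = -2212 - (-20 + sqrt(-7)*(-16)) = -2212 - (-20 + (I*sqrt(7))*(-16)) = -2212 - (-20 - 16*I*sqrt(7)) = -2212 + (20 + 16*I*sqrt(7)) = -2192 + 16*I*sqrt(7)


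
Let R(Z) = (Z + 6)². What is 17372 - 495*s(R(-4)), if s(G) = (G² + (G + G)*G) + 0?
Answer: -6388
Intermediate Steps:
R(Z) = (6 + Z)²
s(G) = 3*G² (s(G) = (G² + (2*G)*G) + 0 = (G² + 2*G²) + 0 = 3*G² + 0 = 3*G²)
17372 - 495*s(R(-4)) = 17372 - 495*3*((6 - 4)²)² = 17372 - 495*3*(2²)² = 17372 - 495*3*4² = 17372 - 495*3*16 = 17372 - 495*48 = 17372 - 1*23760 = 17372 - 23760 = -6388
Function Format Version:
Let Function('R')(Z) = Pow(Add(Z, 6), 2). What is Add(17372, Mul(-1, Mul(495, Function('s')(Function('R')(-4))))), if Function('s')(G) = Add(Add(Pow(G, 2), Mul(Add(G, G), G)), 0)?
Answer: -6388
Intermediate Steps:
Function('R')(Z) = Pow(Add(6, Z), 2)
Function('s')(G) = Mul(3, Pow(G, 2)) (Function('s')(G) = Add(Add(Pow(G, 2), Mul(Mul(2, G), G)), 0) = Add(Add(Pow(G, 2), Mul(2, Pow(G, 2))), 0) = Add(Mul(3, Pow(G, 2)), 0) = Mul(3, Pow(G, 2)))
Add(17372, Mul(-1, Mul(495, Function('s')(Function('R')(-4))))) = Add(17372, Mul(-1, Mul(495, Mul(3, Pow(Pow(Add(6, -4), 2), 2))))) = Add(17372, Mul(-1, Mul(495, Mul(3, Pow(Pow(2, 2), 2))))) = Add(17372, Mul(-1, Mul(495, Mul(3, Pow(4, 2))))) = Add(17372, Mul(-1, Mul(495, Mul(3, 16)))) = Add(17372, Mul(-1, Mul(495, 48))) = Add(17372, Mul(-1, 23760)) = Add(17372, -23760) = -6388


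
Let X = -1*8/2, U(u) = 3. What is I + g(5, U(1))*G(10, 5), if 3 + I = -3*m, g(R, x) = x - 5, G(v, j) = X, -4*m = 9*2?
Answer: 37/2 ≈ 18.500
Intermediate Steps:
m = -9/2 (m = -9*2/4 = -¼*18 = -9/2 ≈ -4.5000)
X = -4 (X = -8*½ = -4)
G(v, j) = -4
g(R, x) = -5 + x
I = 21/2 (I = -3 - 3*(-9/2) = -3 + 27/2 = 21/2 ≈ 10.500)
I + g(5, U(1))*G(10, 5) = 21/2 + (-5 + 3)*(-4) = 21/2 - 2*(-4) = 21/2 + 8 = 37/2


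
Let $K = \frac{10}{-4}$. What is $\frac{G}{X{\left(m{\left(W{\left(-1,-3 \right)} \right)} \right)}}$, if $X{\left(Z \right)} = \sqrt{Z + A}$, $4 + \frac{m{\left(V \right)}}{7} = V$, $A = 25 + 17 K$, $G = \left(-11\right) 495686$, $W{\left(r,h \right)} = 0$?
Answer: $\frac{5452546 i \sqrt{182}}{91} \approx 8.0834 \cdot 10^{5} i$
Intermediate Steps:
$K = - \frac{5}{2}$ ($K = 10 \left(- \frac{1}{4}\right) = - \frac{5}{2} \approx -2.5$)
$G = -5452546$
$A = - \frac{35}{2}$ ($A = 25 + 17 \left(- \frac{5}{2}\right) = 25 - \frac{85}{2} = - \frac{35}{2} \approx -17.5$)
$m{\left(V \right)} = -28 + 7 V$
$X{\left(Z \right)} = \sqrt{- \frac{35}{2} + Z}$ ($X{\left(Z \right)} = \sqrt{Z - \frac{35}{2}} = \sqrt{- \frac{35}{2} + Z}$)
$\frac{G}{X{\left(m{\left(W{\left(-1,-3 \right)} \right)} \right)}} = - \frac{5452546}{\frac{1}{2} \sqrt{-70 + 4 \left(-28 + 7 \cdot 0\right)}} = - \frac{5452546}{\frac{1}{2} \sqrt{-70 + 4 \left(-28 + 0\right)}} = - \frac{5452546}{\frac{1}{2} \sqrt{-70 + 4 \left(-28\right)}} = - \frac{5452546}{\frac{1}{2} \sqrt{-70 - 112}} = - \frac{5452546}{\frac{1}{2} \sqrt{-182}} = - \frac{5452546}{\frac{1}{2} i \sqrt{182}} = - 5452546 \left(- \frac{i \sqrt{182}}{91}\right) = \frac{5452546 i \sqrt{182}}{91}$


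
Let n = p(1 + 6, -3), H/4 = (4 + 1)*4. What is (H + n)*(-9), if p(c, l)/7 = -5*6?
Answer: 1170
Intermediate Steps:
H = 80 (H = 4*((4 + 1)*4) = 4*(5*4) = 4*20 = 80)
p(c, l) = -210 (p(c, l) = 7*(-5*6) = 7*(-30) = -210)
n = -210
(H + n)*(-9) = (80 - 210)*(-9) = -130*(-9) = 1170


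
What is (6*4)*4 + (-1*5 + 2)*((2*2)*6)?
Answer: 24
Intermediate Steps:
(6*4)*4 + (-1*5 + 2)*((2*2)*6) = 24*4 + (-5 + 2)*(4*6) = 96 - 3*24 = 96 - 72 = 24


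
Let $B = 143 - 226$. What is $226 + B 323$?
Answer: $-26583$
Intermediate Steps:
$B = -83$
$226 + B 323 = 226 - 26809 = -26583$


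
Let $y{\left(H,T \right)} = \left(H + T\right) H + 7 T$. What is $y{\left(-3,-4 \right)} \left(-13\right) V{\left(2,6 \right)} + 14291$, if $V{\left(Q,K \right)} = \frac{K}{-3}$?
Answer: $14109$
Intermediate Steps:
$V{\left(Q,K \right)} = - \frac{K}{3}$ ($V{\left(Q,K \right)} = K \left(- \frac{1}{3}\right) = - \frac{K}{3}$)
$y{\left(H,T \right)} = 7 T + H \left(H + T\right)$ ($y{\left(H,T \right)} = H \left(H + T\right) + 7 T = 7 T + H \left(H + T\right)$)
$y{\left(-3,-4 \right)} \left(-13\right) V{\left(2,6 \right)} + 14291 = \left(\left(-3\right)^{2} + 7 \left(-4\right) - -12\right) \left(-13\right) \left(\left(- \frac{1}{3}\right) 6\right) + 14291 = \left(9 - 28 + 12\right) \left(-13\right) \left(-2\right) + 14291 = \left(-7\right) \left(-13\right) \left(-2\right) + 14291 = 91 \left(-2\right) + 14291 = -182 + 14291 = 14109$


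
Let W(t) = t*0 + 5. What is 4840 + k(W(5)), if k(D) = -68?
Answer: 4772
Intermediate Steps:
W(t) = 5 (W(t) = 0 + 5 = 5)
4840 + k(W(5)) = 4840 - 68 = 4772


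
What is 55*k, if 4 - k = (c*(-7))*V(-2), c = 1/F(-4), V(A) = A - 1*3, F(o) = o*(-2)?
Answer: -165/8 ≈ -20.625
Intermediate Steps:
F(o) = -2*o
V(A) = -3 + A (V(A) = A - 3 = -3 + A)
c = 1/8 (c = 1/(-2*(-4)) = 1/8 ≈ 0.12500)
k = -3/8 (k = 4 - (1/8)*(-7)*(-3 - 2) = 4 - (-7)*(-5)/8 = 4 - 1*35/8 = 4 - 35/8 = -3/8 ≈ -0.37500)
55*k = 55*(-3/8) = -165/8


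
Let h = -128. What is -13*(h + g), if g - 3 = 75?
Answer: 650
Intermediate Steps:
g = 78 (g = 3 + 75 = 78)
-13*(h + g) = -13*(-128 + 78) = -13*(-50) = 650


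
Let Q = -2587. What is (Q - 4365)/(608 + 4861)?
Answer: -6952/5469 ≈ -1.2712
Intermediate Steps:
(Q - 4365)/(608 + 4861) = (-2587 - 4365)/(608 + 4861) = -6952/5469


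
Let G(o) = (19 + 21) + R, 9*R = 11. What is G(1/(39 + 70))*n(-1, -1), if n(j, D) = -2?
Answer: -742/9 ≈ -82.444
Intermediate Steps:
R = 11/9 (R = (⅑)*11 = 11/9 ≈ 1.2222)
G(o) = 371/9 (G(o) = (19 + 21) + 11/9 = 40 + 11/9 = 371/9)
G(1/(39 + 70))*n(-1, -1) = (371/9)*(-2) = -742/9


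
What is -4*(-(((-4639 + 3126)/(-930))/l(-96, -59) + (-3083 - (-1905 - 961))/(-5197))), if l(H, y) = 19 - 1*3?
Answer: 11092021/19332840 ≈ 0.57374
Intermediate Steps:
l(H, y) = 16 (l(H, y) = 19 - 3 = 16)
-4*(-(((-4639 + 3126)/(-930))/l(-96, -59) + (-3083 - (-1905 - 961))/(-5197))) = -4*(-(((-4639 + 3126)/(-930))/16 + (-3083 - (-1905 - 961))/(-5197))) = -4*(-(-1513*(-1/930)*(1/16) + (-3083 - 1*(-2866))*(-1/5197))) = -4*(-((1513/930)*(1/16) + (-3083 + 2866)*(-1/5197))) = -4*(-(1513/14880 - 217*(-1/5197))) = -4*(-(1513/14880 + 217/5197)) = -4*(-1*11092021/77331360) = -4*(-11092021)/77331360 = -1*(-11092021/19332840) = 11092021/19332840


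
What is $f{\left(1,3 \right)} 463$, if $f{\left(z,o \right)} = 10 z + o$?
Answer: $6019$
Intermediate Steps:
$f{\left(z,o \right)} = o + 10 z$
$f{\left(1,3 \right)} 463 = \left(3 + 10 \cdot 1\right) 463 = \left(3 + 10\right) 463 = 13 \cdot 463 = 6019$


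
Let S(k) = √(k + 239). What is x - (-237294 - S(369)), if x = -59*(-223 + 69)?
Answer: 246380 + 4*√38 ≈ 2.4640e+5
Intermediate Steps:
S(k) = √(239 + k)
x = 9086 (x = -59*(-154) = 9086)
x - (-237294 - S(369)) = 9086 - (-237294 - √(239 + 369)) = 9086 - (-237294 - √608) = 9086 - (-237294 - 4*√38) = 9086 + (237294 + 4*√38) = 246380 + 4*√38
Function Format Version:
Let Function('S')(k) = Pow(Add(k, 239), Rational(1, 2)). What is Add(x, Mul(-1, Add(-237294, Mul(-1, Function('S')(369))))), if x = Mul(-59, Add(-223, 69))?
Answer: Add(246380, Mul(4, Pow(38, Rational(1, 2)))) ≈ 2.4640e+5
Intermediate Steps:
Function('S')(k) = Pow(Add(239, k), Rational(1, 2))
x = 9086 (x = Mul(-59, -154) = 9086)
Add(x, Mul(-1, Add(-237294, Mul(-1, Function('S')(369))))) = Add(9086, Mul(-1, Add(-237294, Mul(-1, Pow(Add(239, 369), Rational(1, 2)))))) = Add(9086, Mul(-1, Add(-237294, Mul(-1, Pow(608, Rational(1, 2)))))) = Add(9086, Mul(-1, Add(-237294, Mul(-1, Mul(4, Pow(38, Rational(1, 2))))))) = Add(9086, Mul(-1, Add(-237294, Mul(-4, Pow(38, Rational(1, 2)))))) = Add(9086, Add(237294, Mul(4, Pow(38, Rational(1, 2))))) = Add(246380, Mul(4, Pow(38, Rational(1, 2))))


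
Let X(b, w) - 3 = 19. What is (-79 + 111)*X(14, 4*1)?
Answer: 704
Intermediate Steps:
X(b, w) = 22 (X(b, w) = 3 + 19 = 22)
(-79 + 111)*X(14, 4*1) = (-79 + 111)*22 = 32*22 = 704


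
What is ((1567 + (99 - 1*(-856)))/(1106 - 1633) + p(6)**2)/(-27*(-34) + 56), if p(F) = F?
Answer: 8225/256649 ≈ 0.032048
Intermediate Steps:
((1567 + (99 - 1*(-856)))/(1106 - 1633) + p(6)**2)/(-27*(-34) + 56) = ((1567 + (99 - 1*(-856)))/(1106 - 1633) + 6**2)/(-27*(-34) + 56) = ((1567 + (99 + 856))/(-527) + 36)/(918 + 56) = ((1567 + 955)*(-1/527) + 36)/974 = (2522*(-1/527) + 36)*(1/974) = (-2522/527 + 36)*(1/974) = (16450/527)*(1/974) = 8225/256649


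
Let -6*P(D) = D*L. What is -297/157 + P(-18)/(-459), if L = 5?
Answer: -46226/24021 ≈ -1.9244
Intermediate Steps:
P(D) = -5*D/6 (P(D) = -D*5/6 = -5*D/6)
-297/157 + P(-18)/(-459) = -297/157 - ⅚*(-18)/(-459) = -297*1/157 + 15*(-1/459) = -297/157 - 5/153 = -46226/24021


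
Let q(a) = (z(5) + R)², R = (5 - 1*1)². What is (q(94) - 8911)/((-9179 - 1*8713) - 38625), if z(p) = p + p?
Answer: 2745/18839 ≈ 0.14571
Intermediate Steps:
z(p) = 2*p
R = 16 (R = (5 - 1)² = 4² = 16)
q(a) = 676 (q(a) = (2*5 + 16)² = (10 + 16)² = 26² = 676)
(q(94) - 8911)/((-9179 - 1*8713) - 38625) = (676 - 8911)/((-9179 - 1*8713) - 38625) = -8235/((-9179 - 8713) - 38625) = -8235/(-17892 - 38625) = -8235/(-56517) = -8235*(-1/56517) = 2745/18839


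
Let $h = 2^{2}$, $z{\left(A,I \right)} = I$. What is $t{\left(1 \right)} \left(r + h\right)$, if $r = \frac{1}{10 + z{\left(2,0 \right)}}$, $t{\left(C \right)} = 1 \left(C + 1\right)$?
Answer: $\frac{41}{5} \approx 8.2$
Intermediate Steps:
$t{\left(C \right)} = 1 + C$ ($t{\left(C \right)} = 1 \left(1 + C\right) = 1 + C$)
$r = \frac{1}{10}$ ($r = \frac{1}{10 + 0} = \frac{1}{10} \approx 0.1$)
$h = 4$
$t{\left(1 \right)} \left(r + h\right) = \left(1 + 1\right) \left(\frac{1}{10} + 4\right) = 2 \cdot \frac{41}{10} = \frac{41}{5}$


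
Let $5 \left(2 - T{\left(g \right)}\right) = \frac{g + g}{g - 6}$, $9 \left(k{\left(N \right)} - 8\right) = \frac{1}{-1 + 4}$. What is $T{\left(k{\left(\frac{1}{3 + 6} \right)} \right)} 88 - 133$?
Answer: $- \frac{2397}{25} \approx -95.88$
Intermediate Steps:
$k{\left(N \right)} = \frac{217}{27}$ ($k{\left(N \right)} = 8 + \frac{1}{9 \left(-1 + 4\right)} = 8 + \frac{1}{9 \cdot 3} = 8 + \frac{1}{9} \cdot \frac{1}{3} = 8 + \frac{1}{27} = \frac{217}{27}$)
$T{\left(g \right)} = 2 - \frac{2 g}{5 \left(-6 + g\right)}$ ($T{\left(g \right)} = 2 - \frac{\left(g + g\right) \frac{1}{g - 6}}{5} = 2 - \frac{2 g \frac{1}{-6 + g}}{5} = 2 - \frac{2 g}{5 \left(-6 + g\right)}$)
$T{\left(k{\left(\frac{1}{3 + 6} \right)} \right)} 88 - 133 = \frac{4 \left(-15 + 2 \cdot \frac{217}{27}\right)}{5 \left(-6 + \frac{217}{27}\right)} 88 - 133 = \frac{4 \left(-15 + \frac{434}{27}\right)}{5 \cdot \frac{55}{27}} \cdot 88 - 133 = \frac{4}{5} \cdot \frac{27}{55} \cdot \frac{29}{27} \cdot 88 - 133 = \frac{116}{275} \cdot 88 - 133 = \frac{928}{25} - 133 = - \frac{2397}{25}$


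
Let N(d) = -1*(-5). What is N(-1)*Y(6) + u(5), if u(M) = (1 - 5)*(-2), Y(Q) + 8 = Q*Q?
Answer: 148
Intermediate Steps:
Y(Q) = -8 + Q**2 (Y(Q) = -8 + Q*Q = -8 + Q**2)
N(d) = 5
u(M) = 8 (u(M) = -4*(-2) = 8)
N(-1)*Y(6) + u(5) = 5*(-8 + 6**2) + 8 = 5*(-8 + 36) + 8 = 5*28 + 8 = 140 + 8 = 148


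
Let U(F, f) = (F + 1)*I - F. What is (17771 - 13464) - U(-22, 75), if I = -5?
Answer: 4180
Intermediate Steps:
U(F, f) = -5 - 6*F (U(F, f) = (F + 1)*(-5) - F = (1 + F)*(-5) - F = (-5 - 5*F) - F = -5 - 6*F)
(17771 - 13464) - U(-22, 75) = (17771 - 13464) - (-5 - 6*(-22)) = 4307 - (-5 + 132) = 4307 - 1*127 = 4307 - 127 = 4180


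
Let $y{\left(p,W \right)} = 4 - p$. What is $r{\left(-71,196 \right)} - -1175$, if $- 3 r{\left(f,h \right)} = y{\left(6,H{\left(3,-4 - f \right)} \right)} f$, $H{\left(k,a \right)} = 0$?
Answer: $\frac{3383}{3} \approx 1127.7$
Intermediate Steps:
$r{\left(f,h \right)} = \frac{2 f}{3}$ ($r{\left(f,h \right)} = - \frac{\left(4 - 6\right) f}{3} = - \frac{\left(-2\right) f}{3} = \frac{2 f}{3}$)
$r{\left(-71,196 \right)} - -1175 = \frac{2}{3} \left(-71\right) - -1175 = - \frac{142}{3} + \left(-85 + 1260\right) = - \frac{142}{3} + 1175 = \frac{3383}{3}$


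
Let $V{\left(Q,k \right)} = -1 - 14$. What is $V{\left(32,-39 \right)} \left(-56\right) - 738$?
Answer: $102$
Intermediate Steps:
$V{\left(Q,k \right)} = -15$ ($V{\left(Q,k \right)} = -1 - 14 = -15$)
$V{\left(32,-39 \right)} \left(-56\right) - 738 = \left(-15\right) \left(-56\right) - 738 = 840 - 738 = 102$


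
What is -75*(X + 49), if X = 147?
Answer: -14700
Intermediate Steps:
-75*(X + 49) = -75*(147 + 49) = -75*196 = -14700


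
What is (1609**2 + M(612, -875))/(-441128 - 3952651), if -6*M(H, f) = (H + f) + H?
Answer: -15532937/26362674 ≈ -0.58920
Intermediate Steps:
M(H, f) = -H/3 - f/6 (M(H, f) = -((H + f) + H)/6 = -(f + 2*H)/6 = -H/3 - f/6)
(1609**2 + M(612, -875))/(-441128 - 3952651) = (1609**2 + (-1/3*612 - 1/6*(-875)))/(-441128 - 3952651) = (2588881 + (-204 + 875/6))/(-4393779) = (2588881 - 349/6)*(-1/4393779) = (15532937/6)*(-1/4393779) = -15532937/26362674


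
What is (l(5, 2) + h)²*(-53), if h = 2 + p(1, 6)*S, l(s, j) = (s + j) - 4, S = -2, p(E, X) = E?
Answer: -477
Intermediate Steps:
l(s, j) = -4 + j + s (l(s, j) = (j + s) - 4 = -4 + j + s)
h = 0 (h = 2 + 1*(-2) = 2 - 2 = 0)
(l(5, 2) + h)²*(-53) = ((-4 + 2 + 5) + 0)²*(-53) = (3 + 0)²*(-53) = 3²*(-53) = 9*(-53) = -477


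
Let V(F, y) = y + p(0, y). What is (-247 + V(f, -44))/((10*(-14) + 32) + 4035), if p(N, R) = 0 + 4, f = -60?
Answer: -41/561 ≈ -0.073084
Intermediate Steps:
p(N, R) = 4
V(F, y) = 4 + y (V(F, y) = y + 4 = 4 + y)
(-247 + V(f, -44))/((10*(-14) + 32) + 4035) = (-247 + (4 - 44))/((10*(-14) + 32) + 4035) = (-247 - 40)/((-140 + 32) + 4035) = -287/(-108 + 4035) = -287/3927 = -287*1/3927 = -41/561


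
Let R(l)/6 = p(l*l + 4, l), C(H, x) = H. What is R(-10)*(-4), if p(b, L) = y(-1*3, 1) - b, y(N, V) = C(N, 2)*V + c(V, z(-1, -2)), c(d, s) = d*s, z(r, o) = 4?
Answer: 2472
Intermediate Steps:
y(N, V) = 4*V + N*V (y(N, V) = N*V + V*4 = N*V + 4*V = 4*V + N*V)
p(b, L) = 1 - b (p(b, L) = 1*(4 - 1*3) - b = 1*(4 - 3) - b = 1*1 - b = 1 - b)
R(l) = -18 - 6*l² (R(l) = 6*(1 - (l*l + 4)) = 6*(1 - (l² + 4)) = 6*(1 - (4 + l²)) = 6*(1 + (-4 - l²)) = 6*(-3 - l²) = -18 - 6*l²)
R(-10)*(-4) = (-18 - 6*(-10)²)*(-4) = (-18 - 6*100)*(-4) = (-18 - 600)*(-4) = -618*(-4) = 2472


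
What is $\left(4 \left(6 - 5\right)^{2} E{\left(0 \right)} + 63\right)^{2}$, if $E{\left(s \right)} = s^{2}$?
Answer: $3969$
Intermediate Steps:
$\left(4 \left(6 - 5\right)^{2} E{\left(0 \right)} + 63\right)^{2} = \left(4 \left(6 - 5\right)^{2} \cdot 0^{2} + 63\right)^{2} = \left(4 \cdot 1^{2} \cdot 0 + 63\right)^{2} = \left(4 \cdot 1 \cdot 0 + 63\right)^{2} = \left(4 \cdot 0 + 63\right)^{2} = \left(0 + 63\right)^{2} = 63^{2} = 3969$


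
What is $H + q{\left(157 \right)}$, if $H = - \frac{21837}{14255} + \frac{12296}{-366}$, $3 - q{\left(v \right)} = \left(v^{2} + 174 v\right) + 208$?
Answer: $- \frac{136190906291}{2608665} \approx -52207.0$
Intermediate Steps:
$q{\left(v \right)} = -205 - v^{2} - 174 v$ ($q{\left(v \right)} = 3 - \left(\left(v^{2} + 174 v\right) + 208\right) = 3 - \left(208 + v^{2} + 174 v\right) = -205 - v^{2} - 174 v$)
$H = - \frac{91635911}{2608665}$ ($H = \left(-21837\right) \frac{1}{14255} + 12296 \left(- \frac{1}{366}\right) = - \frac{21837}{14255} - \frac{6148}{183} = - \frac{91635911}{2608665} \approx -35.128$)
$H + q{\left(157 \right)} = - \frac{91635911}{2608665} - 52172 = - \frac{136190906291}{2608665}$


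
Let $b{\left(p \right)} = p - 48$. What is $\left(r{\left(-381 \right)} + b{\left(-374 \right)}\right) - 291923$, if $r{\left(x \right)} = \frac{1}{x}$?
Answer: $- \frac{111383446}{381} \approx -2.9235 \cdot 10^{5}$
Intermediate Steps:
$b{\left(p \right)} = -48 + p$ ($b{\left(p \right)} = p - 48 = -48 + p$)
$\left(r{\left(-381 \right)} + b{\left(-374 \right)}\right) - 291923 = \left(\frac{1}{-381} - 422\right) - 291923 = \left(- \frac{1}{381} - 422\right) - 291923 = - \frac{160783}{381} - 291923 = - \frac{111383446}{381}$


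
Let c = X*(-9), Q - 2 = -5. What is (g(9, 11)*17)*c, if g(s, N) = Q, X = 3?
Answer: 1377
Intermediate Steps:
Q = -3 (Q = 2 - 5 = -3)
g(s, N) = -3
c = -27 (c = 3*(-9) = -27)
(g(9, 11)*17)*c = -3*17*(-27) = -51*(-27) = 1377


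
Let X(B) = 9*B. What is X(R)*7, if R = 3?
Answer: 189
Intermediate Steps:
X(R)*7 = (9*3)*7 = 27*7 = 189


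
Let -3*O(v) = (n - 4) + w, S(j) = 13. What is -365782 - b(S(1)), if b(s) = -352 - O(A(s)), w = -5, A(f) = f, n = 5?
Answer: -1096286/3 ≈ -3.6543e+5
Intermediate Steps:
O(v) = 4/3 (O(v) = -((5 - 4) - 5)/3 = -(1 - 5)/3 = -⅓*(-4) = 4/3)
b(s) = -1060/3 (b(s) = -352 - 1*4/3 = -352 - 4/3 = -1060/3)
-365782 - b(S(1)) = -365782 - 1*(-1060/3) = -365782 + 1060/3 = -1096286/3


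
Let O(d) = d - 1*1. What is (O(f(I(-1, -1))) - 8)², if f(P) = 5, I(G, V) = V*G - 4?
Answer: 16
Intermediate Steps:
I(G, V) = -4 + G*V (I(G, V) = G*V - 4 = -4 + G*V)
O(d) = -1 + d (O(d) = d - 1 = -1 + d)
(O(f(I(-1, -1))) - 8)² = ((-1 + 5) - 8)² = (4 - 8)² = (-4)² = 16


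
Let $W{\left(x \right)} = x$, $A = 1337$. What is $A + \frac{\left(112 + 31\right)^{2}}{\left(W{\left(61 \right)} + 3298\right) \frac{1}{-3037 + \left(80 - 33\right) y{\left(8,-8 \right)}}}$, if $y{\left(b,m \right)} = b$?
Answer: $- \frac{49923806}{3359} \approx -14863.0$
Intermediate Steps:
$A + \frac{\left(112 + 31\right)^{2}}{\left(W{\left(61 \right)} + 3298\right) \frac{1}{-3037 + \left(80 - 33\right) y{\left(8,-8 \right)}}} = 1337 + \frac{\left(112 + 31\right)^{2}}{\left(61 + 3298\right) \frac{1}{-3037 + \left(80 - 33\right) 8}} = 1337 + \frac{143^{2}}{3359 \frac{1}{-3037 + 47 \cdot 8}} = 1337 + \frac{20449}{3359 \frac{1}{-3037 + 376}} = 1337 + \frac{20449}{3359 \frac{1}{-2661}} = 1337 + \frac{20449}{3359 \left(- \frac{1}{2661}\right)} = 1337 + \frac{20449}{- \frac{3359}{2661}} = 1337 + 20449 \left(- \frac{2661}{3359}\right) = 1337 - \frac{54414789}{3359} = - \frac{49923806}{3359}$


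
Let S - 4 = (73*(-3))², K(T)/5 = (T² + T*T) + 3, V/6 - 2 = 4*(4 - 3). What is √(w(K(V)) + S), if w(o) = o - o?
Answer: √47965 ≈ 219.01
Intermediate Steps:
V = 36 (V = 12 + 6*(4*(4 - 3)) = 12 + 6*(4*1) = 12 + 6*4 = 12 + 24 = 36)
K(T) = 15 + 10*T² (K(T) = 5*((T² + T*T) + 3) = 5*((T² + T²) + 3) = 5*(2*T² + 3) = 5*(3 + 2*T²) = 15 + 10*T²)
w(o) = 0
S = 47965 (S = 4 + (73*(-3))² = 4 + (-219)² = 4 + 47961 = 47965)
√(w(K(V)) + S) = √(0 + 47965) = √47965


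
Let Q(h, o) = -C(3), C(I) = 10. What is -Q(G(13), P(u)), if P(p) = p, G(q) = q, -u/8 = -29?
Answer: 10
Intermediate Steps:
u = 232 (u = -8*(-29) = 232)
Q(h, o) = -10 (Q(h, o) = -1*10 = -10)
-Q(G(13), P(u)) = -1*(-10) = 10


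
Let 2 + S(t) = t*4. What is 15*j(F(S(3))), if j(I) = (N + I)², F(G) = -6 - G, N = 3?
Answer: 2535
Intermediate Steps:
S(t) = -2 + 4*t (S(t) = -2 + t*4 = -2 + 4*t)
j(I) = (3 + I)²
15*j(F(S(3))) = 15*(3 + (-6 - (-2 + 4*3)))² = 15*(3 + (-6 - (-2 + 12)))² = 15*(3 + (-6 - 1*10))² = 15*(3 + (-6 - 10))² = 15*(3 - 16)² = 15*(-13)² = 15*169 = 2535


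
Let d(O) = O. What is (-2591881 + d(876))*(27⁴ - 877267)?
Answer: 896036895130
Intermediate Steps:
(-2591881 + d(876))*(27⁴ - 877267) = (-2591881 + 876)*(27⁴ - 877267) = -2591005*(531441 - 877267) = -2591005*(-345826) = 896036895130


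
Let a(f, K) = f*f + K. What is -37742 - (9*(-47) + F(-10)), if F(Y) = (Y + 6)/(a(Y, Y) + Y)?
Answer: -746379/20 ≈ -37319.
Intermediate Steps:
a(f, K) = K + f² (a(f, K) = f² + K = K + f²)
F(Y) = (6 + Y)/(Y² + 2*Y) (F(Y) = (Y + 6)/((Y + Y²) + Y) = (6 + Y)/(Y² + 2*Y))
-37742 - (9*(-47) + F(-10)) = -37742 - (9*(-47) + (6 - 10)/((-10)*(2 - 10))) = -37742 - (-423 - ⅒*(-4)/(-8)) = -37742 - (-423 - ⅒*(-⅛)*(-4)) = -37742 - (-423 - 1/20) = -37742 - 1*(-8461/20) = -37742 + 8461/20 = -746379/20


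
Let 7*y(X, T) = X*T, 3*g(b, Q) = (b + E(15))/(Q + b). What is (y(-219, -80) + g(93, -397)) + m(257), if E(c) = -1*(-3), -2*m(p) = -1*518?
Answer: 367313/133 ≈ 2761.8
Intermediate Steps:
m(p) = 259 (m(p) = -(-1)*518/2 = -½*(-518) = 259)
E(c) = 3
g(b, Q) = (3 + b)/(3*(Q + b)) (g(b, Q) = ((b + 3)/(Q + b))/3 = ((3 + b)/(Q + b))/3 = (3 + b)/(3*(Q + b)))
y(X, T) = T*X/7 (y(X, T) = (X*T)/7 = (T*X)/7 = T*X/7)
(y(-219, -80) + g(93, -397)) + m(257) = ((⅐)*(-80)*(-219) + (1 + (⅓)*93)/(-397 + 93)) + 259 = (17520/7 + (1 + 31)/(-304)) + 259 = (17520/7 - 1/304*32) + 259 = (17520/7 - 2/19) + 259 = 332866/133 + 259 = 367313/133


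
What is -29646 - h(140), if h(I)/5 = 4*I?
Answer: -32446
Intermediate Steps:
h(I) = 20*I (h(I) = 5*(4*I) = 20*I)
-29646 - h(140) = -29646 - 20*140 = -29646 - 1*2800 = -29646 - 2800 = -32446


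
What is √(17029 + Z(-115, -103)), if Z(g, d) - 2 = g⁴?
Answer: 2*√43729414 ≈ 13226.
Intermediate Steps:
Z(g, d) = 2 + g⁴
√(17029 + Z(-115, -103)) = √(17029 + (2 + (-115)⁴)) = √(17029 + (2 + 174900625)) = √(17029 + 174900627) = √174917656 = 2*√43729414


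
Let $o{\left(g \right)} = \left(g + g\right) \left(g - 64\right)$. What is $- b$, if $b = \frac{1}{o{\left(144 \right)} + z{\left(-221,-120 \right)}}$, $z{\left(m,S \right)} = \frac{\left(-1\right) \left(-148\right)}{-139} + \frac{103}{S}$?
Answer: $- \frac{16680}{384275123} \approx -4.3406 \cdot 10^{-5}$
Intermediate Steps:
$z{\left(m,S \right)} = - \frac{148}{139} + \frac{103}{S}$ ($z{\left(m,S \right)} = 148 \left(- \frac{1}{139}\right) + \frac{103}{S} = - \frac{148}{139} + \frac{103}{S}$)
$o{\left(g \right)} = 2 g \left(-64 + g\right)$
$b = \frac{16680}{384275123}$ ($b = \frac{1}{2 \cdot 144 \left(-64 + 144\right) - \left(\frac{148}{139} - \frac{103}{-120}\right)} = \frac{1}{2 \cdot 144 \cdot 80 + \left(- \frac{148}{139} + 103 \left(- \frac{1}{120}\right)\right)} = \frac{1}{23040 - \frac{32077}{16680}} = \frac{1}{\frac{384275123}{16680}} = \frac{16680}{384275123} \approx 4.3406 \cdot 10^{-5}$)
$- b = \left(-1\right) \frac{16680}{384275123} = - \frac{16680}{384275123}$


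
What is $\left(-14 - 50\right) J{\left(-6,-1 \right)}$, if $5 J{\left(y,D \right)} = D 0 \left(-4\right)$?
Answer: $0$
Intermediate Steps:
$J{\left(y,D \right)} = 0$ ($J{\left(y,D \right)} = \frac{D 0 \left(-4\right)}{5} = \frac{0 \left(-4\right)}{5} = \frac{1}{5} \cdot 0 = 0$)
$\left(-14 - 50\right) J{\left(-6,-1 \right)} = \left(-14 - 50\right) 0 = \left(-64\right) 0 = 0$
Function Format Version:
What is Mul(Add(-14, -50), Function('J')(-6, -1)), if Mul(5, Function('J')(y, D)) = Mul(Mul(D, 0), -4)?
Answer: 0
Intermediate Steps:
Function('J')(y, D) = 0 (Function('J')(y, D) = Mul(Rational(1, 5), Mul(Mul(D, 0), -4)) = Mul(Rational(1, 5), Mul(0, -4)) = Mul(Rational(1, 5), 0) = 0)
Mul(Add(-14, -50), Function('J')(-6, -1)) = Mul(Add(-14, -50), 0) = Mul(-64, 0) = 0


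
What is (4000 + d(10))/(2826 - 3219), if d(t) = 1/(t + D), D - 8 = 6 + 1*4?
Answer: -112001/11004 ≈ -10.178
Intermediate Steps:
D = 18 (D = 8 + (6 + 1*4) = 8 + (6 + 4) = 8 + 10 = 18)
d(t) = 1/(18 + t) (d(t) = 1/(t + 18) = 1/(18 + t))
(4000 + d(10))/(2826 - 3219) = (4000 + 1/(18 + 10))/(2826 - 3219) = (4000 + 1/28)/(-393) = (4000 + 1/28)*(-1/393) = (112001/28)*(-1/393) = -112001/11004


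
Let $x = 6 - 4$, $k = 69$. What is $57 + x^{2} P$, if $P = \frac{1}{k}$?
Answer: $\frac{3937}{69} \approx 57.058$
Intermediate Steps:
$x = 2$ ($x = 6 - 4 = 2$)
$P = \frac{1}{69} \approx 0.014493$
$57 + x^{2} P = 57 + 2^{2} \cdot \frac{1}{69} = 57 + 4 \cdot \frac{1}{69} = 57 + \frac{4}{69} = \frac{3937}{69}$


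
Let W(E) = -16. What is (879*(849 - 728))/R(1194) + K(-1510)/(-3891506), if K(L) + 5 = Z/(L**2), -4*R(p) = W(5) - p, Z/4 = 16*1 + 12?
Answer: 779938709659837/2218255707650 ≈ 351.60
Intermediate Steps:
Z = 112 (Z = 4*(16*1 + 12) = 4*(16 + 12) = 4*28 = 112)
R(p) = 4 + p/4 (R(p) = -(-16 - p)/4 = 4 + p/4)
K(L) = -5 + 112/L**2 (K(L) = -5 + 112/(L**2) = -5 + 112/L**2)
(879*(849 - 728))/R(1194) + K(-1510)/(-3891506) = (879*(849 - 728))/(4 + (1/4)*1194) + (-5 + 112/(-1510)**2)/(-3891506) = (879*121)/(4 + 597/2) + (-5 + 112*(1/2280100))*(-1/3891506) = 106359/(605/2) + (-5 + 28/570025)*(-1/3891506) = 106359*(2/605) - 2850097/570025*(-1/3891506) = 1758/5 + 2850097/2218255707650 = 779938709659837/2218255707650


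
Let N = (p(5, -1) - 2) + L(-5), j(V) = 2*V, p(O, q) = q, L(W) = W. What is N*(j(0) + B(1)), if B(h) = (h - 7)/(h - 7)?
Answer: -8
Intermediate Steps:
N = -8 (N = (-1 - 2) - 5 = -3 - 5 = -8)
B(h) = 1 (B(h) = (-7 + h)/(-7 + h) = 1)
N*(j(0) + B(1)) = -8*(2*0 + 1) = -8*(0 + 1) = -8*1 = -8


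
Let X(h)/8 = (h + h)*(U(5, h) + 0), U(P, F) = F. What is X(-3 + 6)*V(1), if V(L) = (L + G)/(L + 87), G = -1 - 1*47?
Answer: -846/11 ≈ -76.909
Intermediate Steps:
G = -48 (G = -1 - 47 = -48)
X(h) = 16*h² (X(h) = 8*((h + h)*(h + 0)) = 8*((2*h)*h) = 8*(2*h²) = 16*h²)
V(L) = (-48 + L)/(87 + L) (V(L) = (L - 48)/(L + 87) = (-48 + L)/(87 + L))
X(-3 + 6)*V(1) = (16*(-3 + 6)²)*((-48 + 1)/(87 + 1)) = (16*3²)*(-47/88) = (16*9)*((1/88)*(-47)) = 144*(-47/88) = -846/11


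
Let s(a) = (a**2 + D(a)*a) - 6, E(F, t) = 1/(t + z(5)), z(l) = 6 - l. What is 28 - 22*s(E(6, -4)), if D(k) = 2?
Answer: 1550/9 ≈ 172.22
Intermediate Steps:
E(F, t) = 1/(1 + t) (E(F, t) = 1/(t + (6 - 1*5)) = 1/(t + (6 - 5)) = 1/(t + 1) = 1/(1 + t))
s(a) = -6 + a**2 + 2*a (s(a) = (a**2 + 2*a) - 6 = -6 + a**2 + 2*a)
28 - 22*s(E(6, -4)) = 28 - 22*(-6 + (1/(1 - 4))**2 + 2/(1 - 4)) = 28 - 22*(-6 + (1/(-3))**2 + 2/(-3)) = 28 - 22*(-6 + (-1/3)**2 + 2*(-1/3)) = 28 - 22*(-6 + 1/9 - 2/3) = 28 - 22*(-59/9) = 28 + 1298/9 = 1550/9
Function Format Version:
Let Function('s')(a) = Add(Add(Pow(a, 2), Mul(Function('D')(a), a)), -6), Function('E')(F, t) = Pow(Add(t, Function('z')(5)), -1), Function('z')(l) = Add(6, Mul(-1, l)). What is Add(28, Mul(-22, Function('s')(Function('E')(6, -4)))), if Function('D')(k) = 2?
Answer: Rational(1550, 9) ≈ 172.22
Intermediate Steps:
Function('E')(F, t) = Pow(Add(1, t), -1) (Function('E')(F, t) = Pow(Add(t, Add(6, Mul(-1, 5))), -1) = Pow(Add(t, Add(6, -5)), -1) = Pow(Add(t, 1), -1) = Pow(Add(1, t), -1))
Function('s')(a) = Add(-6, Pow(a, 2), Mul(2, a)) (Function('s')(a) = Add(Add(Pow(a, 2), Mul(2, a)), -6) = Add(-6, Pow(a, 2), Mul(2, a)))
Add(28, Mul(-22, Function('s')(Function('E')(6, -4)))) = Add(28, Mul(-22, Add(-6, Pow(Pow(Add(1, -4), -1), 2), Mul(2, Pow(Add(1, -4), -1))))) = Add(28, Mul(-22, Add(-6, Pow(Pow(-3, -1), 2), Mul(2, Pow(-3, -1))))) = Add(28, Mul(-22, Add(-6, Pow(Rational(-1, 3), 2), Mul(2, Rational(-1, 3))))) = Add(28, Mul(-22, Add(-6, Rational(1, 9), Rational(-2, 3)))) = Add(28, Mul(-22, Rational(-59, 9))) = Add(28, Rational(1298, 9)) = Rational(1550, 9)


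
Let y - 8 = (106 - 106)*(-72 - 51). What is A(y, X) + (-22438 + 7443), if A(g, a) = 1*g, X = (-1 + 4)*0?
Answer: -14987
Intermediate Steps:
y = 8 (y = 8 + (106 - 106)*(-72 - 51) = 8 + 0*(-123) = 8 + 0 = 8)
X = 0 (X = 3*0 = 0)
A(g, a) = g
A(y, X) + (-22438 + 7443) = 8 + (-22438 + 7443) = 8 - 14995 = -14987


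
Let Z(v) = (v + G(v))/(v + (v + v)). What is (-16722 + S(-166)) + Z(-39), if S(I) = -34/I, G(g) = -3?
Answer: -54127289/3237 ≈ -16721.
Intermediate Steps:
Z(v) = (-3 + v)/(3*v) (Z(v) = (v - 3)/(v + (v + v)) = (-3 + v)/(v + 2*v) = (-3 + v)/((3*v)) = (-3 + v)*(1/(3*v)) = (-3 + v)/(3*v))
(-16722 + S(-166)) + Z(-39) = (-16722 - 34/(-166)) + (1/3)*(-3 - 39)/(-39) = (-16722 - 34*(-1/166)) + (1/3)*(-1/39)*(-42) = (-16722 + 17/83) + 14/39 = -1387909/83 + 14/39 = -54127289/3237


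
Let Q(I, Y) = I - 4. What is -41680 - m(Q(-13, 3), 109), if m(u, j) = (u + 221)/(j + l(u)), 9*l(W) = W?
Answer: -10045339/241 ≈ -41682.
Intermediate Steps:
l(W) = W/9
Q(I, Y) = -4 + I
m(u, j) = (221 + u)/(j + u/9) (m(u, j) = (u + 221)/(j + u/9) = (221 + u)/(j + u/9))
-41680 - m(Q(-13, 3), 109) = -41680 - 9*(221 + (-4 - 13))/((-4 - 13) + 9*109) = -41680 - 9*(221 - 17)/(-17 + 981) = -41680 - 9*204/964 = -41680 - 1*459/241 = -41680 - 459/241 = -10045339/241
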